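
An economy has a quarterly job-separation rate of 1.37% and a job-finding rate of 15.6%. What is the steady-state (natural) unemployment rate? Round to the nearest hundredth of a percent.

At steady state the flows balance: s·E = f·U, so U/(E+U) = s/(s+f).
u* = 1.37 / (1.37 + 15.6) = 1.37 / 16.97 = 8.07%.

Steady-state unemployment rate ≈ 8.07%.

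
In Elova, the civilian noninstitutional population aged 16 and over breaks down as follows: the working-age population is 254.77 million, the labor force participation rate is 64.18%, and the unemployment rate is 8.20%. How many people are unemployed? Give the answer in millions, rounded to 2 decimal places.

Labor force = 0.6418 × 254.77 = 163.51 million.
Unemployed = 0.0820 × 163.51 ≈ 13.41 million.

About 13.41 million are unemployed.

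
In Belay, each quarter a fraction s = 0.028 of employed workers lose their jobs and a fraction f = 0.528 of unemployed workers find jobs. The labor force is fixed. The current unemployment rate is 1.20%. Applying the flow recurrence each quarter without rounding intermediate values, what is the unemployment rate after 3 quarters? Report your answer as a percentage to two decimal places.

Unemployment rate after three quarters ≈ 4.70%.

With a fixed labor force, u_{t+1} = u_t + s·(1−u_t) − f·u_t = u_t·(1−s−f) + s.
Here 1−s−f = 0.444 and s = 0.028.
u_1 = 0.012000 × 0.444 + 0.028 = 0.033328.
u_2 = 0.033328 × 0.444 + 0.028 = 0.042798.
u_3 = 0.042798 × 0.444 + 0.028 = 0.047002.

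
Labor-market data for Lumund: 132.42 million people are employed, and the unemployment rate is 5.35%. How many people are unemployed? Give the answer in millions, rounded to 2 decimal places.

Let U be the number unemployed. The labor force is E + U, and U/(E+U) = 0.0535.
So U = 0.0535 × 132.42 / (1 − 0.0535) = 7.0845 / 0.9465 ≈ 7.48 million.

About 7.48 million are unemployed.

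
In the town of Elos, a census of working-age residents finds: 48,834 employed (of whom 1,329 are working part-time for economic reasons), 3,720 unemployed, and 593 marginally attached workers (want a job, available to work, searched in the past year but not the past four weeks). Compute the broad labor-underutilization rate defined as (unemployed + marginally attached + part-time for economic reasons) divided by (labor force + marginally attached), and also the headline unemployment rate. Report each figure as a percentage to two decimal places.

Labor force = 48,834 + 3,720 = 52,554.
Numerator = 3,720 + 593 + 1,329 = 5,642.
Denominator = 52,554 + 593 = 53,147.
Broad rate = 5,642 / 53,147 = 10.62%.
Headline unemployment rate = 3,720 / 52,554 = 7.08%.

Broad underutilization rate ≈ 10.62%; headline unemployment rate ≈ 7.08%.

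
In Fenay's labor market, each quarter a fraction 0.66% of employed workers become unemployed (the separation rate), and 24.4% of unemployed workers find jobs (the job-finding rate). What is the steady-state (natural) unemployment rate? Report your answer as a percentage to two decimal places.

At steady state the flows balance: s·E = f·U, so U/(E+U) = s/(s+f).
u* = 0.66 / (0.66 + 24.4) = 0.66 / 25.06 = 2.63%.

Steady-state unemployment rate ≈ 2.63%.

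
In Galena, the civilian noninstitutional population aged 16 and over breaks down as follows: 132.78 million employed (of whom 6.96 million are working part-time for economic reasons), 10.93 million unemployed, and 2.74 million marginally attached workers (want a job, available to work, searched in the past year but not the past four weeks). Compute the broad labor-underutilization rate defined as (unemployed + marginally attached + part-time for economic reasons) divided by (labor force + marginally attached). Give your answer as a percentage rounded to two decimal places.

Labor force = 132.78 + 10.93 = 143.71 million.
Numerator = 10.93 + 2.74 + 6.96 = 20.63 million.
Denominator = 143.71 + 2.74 = 146.45 million.
Broad rate = 20.63 / 146.45 = 14.09%.

Broad underutilization rate ≈ 14.09%.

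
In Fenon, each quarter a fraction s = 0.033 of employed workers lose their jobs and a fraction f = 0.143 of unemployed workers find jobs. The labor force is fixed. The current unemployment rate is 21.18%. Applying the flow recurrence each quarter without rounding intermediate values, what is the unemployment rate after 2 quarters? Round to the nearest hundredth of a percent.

With a fixed labor force, u_{t+1} = u_t + s·(1−u_t) − f·u_t = u_t·(1−s−f) + s.
Here 1−s−f = 0.824 and s = 0.033.
u_1 = 0.211800 × 0.824 + 0.033 = 0.207523.
u_2 = 0.207523 × 0.824 + 0.033 = 0.203999.

Unemployment rate after two quarters ≈ 20.40%.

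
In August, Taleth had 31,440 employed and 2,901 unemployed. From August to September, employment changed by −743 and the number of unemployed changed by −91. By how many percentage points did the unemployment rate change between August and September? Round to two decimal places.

The unemployment rate changed by −0.06 percentage points.

August: labor force = 31,440 + 2,901 = 34,341; u = 2,901/34,341 = 8.45%.
September: labor force = 30,697 + 2,810 = 33,507; u = 2,810/33,507 = 8.39%.
Change = 8.39% − 8.45% = −0.06 pp.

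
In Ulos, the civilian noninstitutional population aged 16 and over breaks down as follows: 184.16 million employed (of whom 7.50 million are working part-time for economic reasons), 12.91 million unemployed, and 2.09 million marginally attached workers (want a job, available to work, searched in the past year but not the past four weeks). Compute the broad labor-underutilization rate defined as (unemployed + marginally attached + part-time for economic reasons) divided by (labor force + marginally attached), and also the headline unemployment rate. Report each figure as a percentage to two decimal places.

Broad underutilization rate ≈ 11.30%; headline unemployment rate ≈ 6.55%.

Labor force = 184.16 + 12.91 = 197.07 million.
Numerator = 12.91 + 2.09 + 7.50 = 22.50 million.
Denominator = 197.07 + 2.09 = 199.16 million.
Broad rate = 22.50 / 199.16 = 11.30%.
Headline unemployment rate = 12.91 / 197.07 = 6.55%.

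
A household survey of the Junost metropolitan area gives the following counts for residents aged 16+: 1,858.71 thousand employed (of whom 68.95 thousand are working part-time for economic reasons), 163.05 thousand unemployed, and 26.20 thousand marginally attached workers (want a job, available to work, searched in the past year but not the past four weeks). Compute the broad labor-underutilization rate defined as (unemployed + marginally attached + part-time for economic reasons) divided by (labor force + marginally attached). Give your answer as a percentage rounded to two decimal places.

Labor force = 1,858.71 + 163.05 = 2,021.76 thousand.
Numerator = 163.05 + 26.20 + 68.95 = 258.20 thousand.
Denominator = 2,021.76 + 26.20 = 2,047.96 thousand.
Broad rate = 258.20 / 2,047.96 = 12.61%.

Broad underutilization rate ≈ 12.61%.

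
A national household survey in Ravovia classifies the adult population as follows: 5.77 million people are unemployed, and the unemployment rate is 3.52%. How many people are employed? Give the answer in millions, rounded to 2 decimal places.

Labor force = U / u = 5.77 / 0.0352 ≈ 163.92 million.
Employed = labor force − unemployed = 163.92 − 5.77 = 158.15 million.

About 158.15 million are employed.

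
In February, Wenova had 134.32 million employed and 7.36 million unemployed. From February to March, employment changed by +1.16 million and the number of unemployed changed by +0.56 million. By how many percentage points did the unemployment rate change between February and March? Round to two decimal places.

The unemployment rate changed by +0.33 percentage points.

February: labor force = 134.32 + 7.36 = 141.68; u = 7.36/141.68 = 5.19%.
March: labor force = 135.48 + 7.92 = 143.40; u = 7.92/143.40 = 5.52%.
Change = 5.52% − 5.19% = +0.33 pp.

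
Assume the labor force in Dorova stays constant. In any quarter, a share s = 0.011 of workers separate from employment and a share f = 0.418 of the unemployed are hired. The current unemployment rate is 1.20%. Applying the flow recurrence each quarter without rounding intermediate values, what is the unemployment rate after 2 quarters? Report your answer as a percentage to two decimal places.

Unemployment rate after two quarters ≈ 2.12%.

With a fixed labor force, u_{t+1} = u_t + s·(1−u_t) − f·u_t = u_t·(1−s−f) + s.
Here 1−s−f = 0.571 and s = 0.011.
u_1 = 0.012000 × 0.571 + 0.011 = 0.017852.
u_2 = 0.017852 × 0.571 + 0.011 = 0.021193.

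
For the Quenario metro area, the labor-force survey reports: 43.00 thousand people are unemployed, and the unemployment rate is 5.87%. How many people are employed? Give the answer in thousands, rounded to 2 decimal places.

About 689.54 thousand are employed.

Labor force = U / u = 43.00 / 0.0587 ≈ 732.54 thousand.
Employed = labor force − unemployed = 732.54 − 43.00 = 689.54 thousand.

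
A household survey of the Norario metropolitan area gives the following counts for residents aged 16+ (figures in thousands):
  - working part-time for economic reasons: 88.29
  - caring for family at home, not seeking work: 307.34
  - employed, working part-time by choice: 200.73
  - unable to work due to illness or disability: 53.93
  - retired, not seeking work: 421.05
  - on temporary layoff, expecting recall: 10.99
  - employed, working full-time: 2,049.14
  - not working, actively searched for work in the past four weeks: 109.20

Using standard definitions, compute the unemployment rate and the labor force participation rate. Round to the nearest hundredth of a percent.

Unemployment rate ≈ 4.89%; labor force participation rate ≈ 75.86%.

Employed = 88.29 + 200.73 + 2,049.14 = 2,338.16 thousand (anyone who worked, including part-time for economic reasons, counts as employed).
Unemployed = 10.99 + 109.20 = 120.19 thousand (jobless and actively searching, or on temporary layoff).
Labor force = 2,338.16 + 120.19 = 2,458.35 thousand.
Not in labor force = 307.34 + 53.93 + 421.05 = 782.32 thousand (those not working and not actively searching are outside the labor force).
Civilian working-age population = 2,458.35 + 782.32 = 3,240.67 thousand.
Unemployment rate = 120.19 / 2,458.35 = 4.89%.
Labor force participation rate = 2,458.35 / 3,240.67 = 75.86%.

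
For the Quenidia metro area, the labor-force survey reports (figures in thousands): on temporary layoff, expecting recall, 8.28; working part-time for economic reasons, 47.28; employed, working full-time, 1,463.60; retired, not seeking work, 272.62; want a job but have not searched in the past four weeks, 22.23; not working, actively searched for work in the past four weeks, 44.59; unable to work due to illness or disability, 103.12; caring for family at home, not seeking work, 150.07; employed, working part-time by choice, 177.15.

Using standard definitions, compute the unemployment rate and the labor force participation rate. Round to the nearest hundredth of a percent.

Employed = 47.28 + 1,463.60 + 177.15 = 1,688.03 thousand (anyone who worked, including part-time for economic reasons, counts as employed).
Unemployed = 8.28 + 44.59 = 52.87 thousand (jobless and actively searching, or on temporary layoff).
Labor force = 1,688.03 + 52.87 = 1,740.90 thousand.
Not in labor force = 272.62 + 22.23 + 103.12 + 150.07 = 548.04 thousand (those not working and not actively searching are outside the labor force — including those who want a job but have given up searching).
Civilian working-age population = 1,740.90 + 548.04 = 2,288.94 thousand.
Unemployment rate = 52.87 / 1,740.90 = 3.04%.
Labor force participation rate = 1,740.90 / 2,288.94 = 76.06%.

Unemployment rate ≈ 3.04%; labor force participation rate ≈ 76.06%.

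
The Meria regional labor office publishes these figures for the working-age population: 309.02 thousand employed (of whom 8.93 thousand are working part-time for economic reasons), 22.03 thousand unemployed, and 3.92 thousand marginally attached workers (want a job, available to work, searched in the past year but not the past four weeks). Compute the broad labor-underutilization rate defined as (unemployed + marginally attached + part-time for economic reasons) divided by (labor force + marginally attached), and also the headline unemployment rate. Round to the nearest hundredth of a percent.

Labor force = 309.02 + 22.03 = 331.05 thousand.
Numerator = 22.03 + 3.92 + 8.93 = 34.88 thousand.
Denominator = 331.05 + 3.92 = 334.97 thousand.
Broad rate = 34.88 / 334.97 = 10.41%.
Headline unemployment rate = 22.03 / 331.05 = 6.65%.

Broad underutilization rate ≈ 10.41%; headline unemployment rate ≈ 6.65%.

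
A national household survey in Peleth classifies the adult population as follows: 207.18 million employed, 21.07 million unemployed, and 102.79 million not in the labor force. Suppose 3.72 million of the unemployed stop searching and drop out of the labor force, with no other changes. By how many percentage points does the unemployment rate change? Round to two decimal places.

The unemployment rate changes by −1.50 percentage points.

Initially, labor force = 207.18 + 21.07 = 228.25 million, so u = 21.07/228.25 = 9.23%.
After the change, unemployed and labor force both fall by 3.72 → E = 207.18, U = 17.35, labor force = 224.53 million.
New unemployment rate = 17.35 / 224.53 = 7.73%.
Change = 7.73% − 9.23% = −1.50 percentage points.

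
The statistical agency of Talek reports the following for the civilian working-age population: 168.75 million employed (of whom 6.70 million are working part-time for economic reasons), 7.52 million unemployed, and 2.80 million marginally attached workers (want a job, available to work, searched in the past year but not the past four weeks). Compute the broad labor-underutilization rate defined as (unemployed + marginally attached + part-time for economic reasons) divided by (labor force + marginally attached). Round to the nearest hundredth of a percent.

Labor force = 168.75 + 7.52 = 176.27 million.
Numerator = 7.52 + 2.80 + 6.70 = 17.02 million.
Denominator = 176.27 + 2.80 = 179.07 million.
Broad rate = 17.02 / 179.07 = 9.50%.

Broad underutilization rate ≈ 9.50%.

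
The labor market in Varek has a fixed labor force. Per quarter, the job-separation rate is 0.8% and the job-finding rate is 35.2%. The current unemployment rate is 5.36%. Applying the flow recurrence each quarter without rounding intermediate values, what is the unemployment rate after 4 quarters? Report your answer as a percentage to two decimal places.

With a fixed labor force, u_{t+1} = u_t + s·(1−u_t) − f·u_t = u_t·(1−s−f) + s.
Here 1−s−f = 0.640 and s = 0.008.
u_1 = 0.053600 × 0.640 + 0.008 = 0.042304.
u_2 = 0.042304 × 0.640 + 0.008 = 0.035075.
u_3 = 0.035075 × 0.640 + 0.008 = 0.030448.
u_4 = 0.030448 × 0.640 + 0.008 = 0.027487.

Unemployment rate after four quarters ≈ 2.75%.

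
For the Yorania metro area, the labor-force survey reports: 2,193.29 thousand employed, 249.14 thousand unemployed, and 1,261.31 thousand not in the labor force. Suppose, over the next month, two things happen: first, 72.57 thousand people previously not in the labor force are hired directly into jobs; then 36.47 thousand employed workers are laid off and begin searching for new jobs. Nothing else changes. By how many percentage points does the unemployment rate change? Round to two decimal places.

Initially, labor force = 2,193.29 + 249.14 = 2,442.43 thousand, so u = 249.14/2,442.43 = 10.20%.
After the first change, employed and labor force both rise by 72.57; unemployed unchanged → E = 2,265.86, U = 249.14, labor force = 2,515.00 thousand.
After the second change, employed falls and unemployed rises by 36.47; labor force unchanged → E = 2,229.39, U = 285.61, labor force = 2,515.00 thousand.
New unemployment rate = 285.61 / 2,515.00 = 11.36%.
Change = 11.36% − 10.20% = +1.16 percentage points.

The unemployment rate changes by +1.16 percentage points.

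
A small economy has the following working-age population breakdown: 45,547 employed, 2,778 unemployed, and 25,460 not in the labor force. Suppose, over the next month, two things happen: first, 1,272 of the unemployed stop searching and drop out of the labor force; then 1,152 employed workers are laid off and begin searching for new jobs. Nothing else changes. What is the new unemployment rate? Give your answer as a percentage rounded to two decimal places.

New unemployment rate ≈ 5.65%.

Initially, labor force = 45,547 + 2,778 = 48,325, so u = 2,778/48,325 = 5.75%.
After the first change, unemployed and labor force both fall by 1,272 → E = 45,547, U = 1,506, labor force = 47,053.
After the second change, employed falls and unemployed rises by 1,152; labor force unchanged → E = 44,395, U = 2,658, labor force = 47,053.
New unemployment rate = 2,658 / 47,053 = 5.65%.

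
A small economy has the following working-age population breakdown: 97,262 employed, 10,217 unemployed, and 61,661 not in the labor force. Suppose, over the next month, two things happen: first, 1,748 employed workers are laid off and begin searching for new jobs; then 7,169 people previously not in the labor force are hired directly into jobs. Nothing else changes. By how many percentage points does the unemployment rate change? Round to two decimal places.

The unemployment rate changes by +0.93 percentage points.

Initially, labor force = 97,262 + 10,217 = 107,479, so u = 10,217/107,479 = 9.51%.
After the first change, employed falls and unemployed rises by 1,748; labor force unchanged → E = 95,514, U = 11,965, labor force = 107,479.
After the second change, employed and labor force both rise by 7,169; unemployed unchanged → E = 102,683, U = 11,965, labor force = 114,648.
New unemployment rate = 11,965 / 114,648 = 10.44%.
Change = 10.44% − 9.51% = +0.93 percentage points.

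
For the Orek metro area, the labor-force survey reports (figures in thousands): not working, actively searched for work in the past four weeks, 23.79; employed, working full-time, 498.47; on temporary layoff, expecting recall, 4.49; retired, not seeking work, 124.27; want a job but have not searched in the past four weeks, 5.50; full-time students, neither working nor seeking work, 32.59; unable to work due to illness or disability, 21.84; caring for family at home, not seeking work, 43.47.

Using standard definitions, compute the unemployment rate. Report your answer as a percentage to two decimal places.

Unemployment rate ≈ 5.37%.

Employed = 498.47 thousand.
Unemployed = 23.79 + 4.49 = 28.28 thousand (jobless and actively searching, or on temporary layoff).
Labor force = 498.47 + 28.28 = 526.75 thousand.
Unemployment rate = 28.28 / 526.75 = 5.37%.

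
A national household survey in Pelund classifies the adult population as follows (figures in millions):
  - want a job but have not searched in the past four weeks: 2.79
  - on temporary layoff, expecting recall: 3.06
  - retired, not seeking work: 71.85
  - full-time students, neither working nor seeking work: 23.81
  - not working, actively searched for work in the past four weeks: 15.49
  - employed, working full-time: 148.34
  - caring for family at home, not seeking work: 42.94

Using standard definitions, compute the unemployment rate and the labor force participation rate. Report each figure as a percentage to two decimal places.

Unemployment rate ≈ 11.12%; labor force participation rate ≈ 54.14%.

Employed = 148.34 million.
Unemployed = 3.06 + 15.49 = 18.55 million (jobless and actively searching, or on temporary layoff).
Labor force = 148.34 + 18.55 = 166.89 million.
Not in labor force = 2.79 + 71.85 + 23.81 + 42.94 = 141.39 million (those not working and not actively searching are outside the labor force — including those who want a job but have given up searching).
Civilian working-age population = 166.89 + 141.39 = 308.28 million.
Unemployment rate = 18.55 / 166.89 = 11.12%.
Labor force participation rate = 166.89 / 308.28 = 54.14%.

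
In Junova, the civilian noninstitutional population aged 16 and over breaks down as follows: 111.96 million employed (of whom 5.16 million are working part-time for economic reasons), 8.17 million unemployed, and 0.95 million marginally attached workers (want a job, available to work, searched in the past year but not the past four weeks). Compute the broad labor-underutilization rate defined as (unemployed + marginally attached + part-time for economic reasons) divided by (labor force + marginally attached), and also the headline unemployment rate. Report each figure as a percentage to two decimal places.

Labor force = 111.96 + 8.17 = 120.13 million.
Numerator = 8.17 + 0.95 + 5.16 = 14.28 million.
Denominator = 120.13 + 0.95 = 121.08 million.
Broad rate = 14.28 / 121.08 = 11.79%.
Headline unemployment rate = 8.17 / 120.13 = 6.80%.

Broad underutilization rate ≈ 11.79%; headline unemployment rate ≈ 6.80%.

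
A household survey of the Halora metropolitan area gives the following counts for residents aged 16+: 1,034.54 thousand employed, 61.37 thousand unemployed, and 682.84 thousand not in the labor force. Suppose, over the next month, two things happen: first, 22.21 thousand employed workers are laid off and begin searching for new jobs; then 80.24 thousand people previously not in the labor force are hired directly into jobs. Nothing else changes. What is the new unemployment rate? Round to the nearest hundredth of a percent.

New unemployment rate ≈ 7.11%.

Initially, labor force = 1,034.54 + 61.37 = 1,095.91 thousand, so u = 61.37/1,095.91 = 5.60%.
After the first change, employed falls and unemployed rises by 22.21; labor force unchanged → E = 1,012.33, U = 83.58, labor force = 1,095.91 thousand.
After the second change, employed and labor force both rise by 80.24; unemployed unchanged → E = 1,092.57, U = 83.58, labor force = 1,176.15 thousand.
New unemployment rate = 83.58 / 1,176.15 = 7.11%.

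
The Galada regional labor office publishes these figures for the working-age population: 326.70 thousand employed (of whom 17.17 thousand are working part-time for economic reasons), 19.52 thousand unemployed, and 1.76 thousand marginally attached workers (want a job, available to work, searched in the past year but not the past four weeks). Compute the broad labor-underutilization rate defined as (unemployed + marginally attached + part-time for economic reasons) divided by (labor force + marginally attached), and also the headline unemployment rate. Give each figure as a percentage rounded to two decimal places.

Labor force = 326.70 + 19.52 = 346.22 thousand.
Numerator = 19.52 + 1.76 + 17.17 = 38.45 thousand.
Denominator = 346.22 + 1.76 = 347.98 thousand.
Broad rate = 38.45 / 347.98 = 11.05%.
Headline unemployment rate = 19.52 / 346.22 = 5.64%.

Broad underutilization rate ≈ 11.05%; headline unemployment rate ≈ 5.64%.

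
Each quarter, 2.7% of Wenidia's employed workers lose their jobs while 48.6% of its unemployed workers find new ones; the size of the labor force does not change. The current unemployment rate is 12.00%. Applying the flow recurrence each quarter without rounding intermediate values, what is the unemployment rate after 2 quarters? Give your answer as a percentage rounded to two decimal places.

Unemployment rate after two quarters ≈ 6.86%.

With a fixed labor force, u_{t+1} = u_t + s·(1−u_t) − f·u_t = u_t·(1−s−f) + s.
Here 1−s−f = 0.487 and s = 0.027.
u_1 = 0.120000 × 0.487 + 0.027 = 0.085440.
u_2 = 0.085440 × 0.487 + 0.027 = 0.068609.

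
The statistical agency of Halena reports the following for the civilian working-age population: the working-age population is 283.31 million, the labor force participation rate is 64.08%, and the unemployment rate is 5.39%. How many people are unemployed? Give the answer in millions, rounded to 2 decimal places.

About 9.79 million are unemployed.

Labor force = 0.6408 × 283.31 = 181.55 million.
Unemployed = 0.0539 × 181.55 ≈ 9.79 million.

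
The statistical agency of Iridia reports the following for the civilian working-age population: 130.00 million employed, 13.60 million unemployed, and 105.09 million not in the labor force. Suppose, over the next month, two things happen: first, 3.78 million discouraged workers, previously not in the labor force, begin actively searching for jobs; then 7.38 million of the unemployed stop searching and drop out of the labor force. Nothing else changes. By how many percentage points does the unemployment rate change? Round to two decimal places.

The unemployment rate changes by −2.33 percentage points.

Initially, labor force = 130.00 + 13.60 = 143.60 million, so u = 13.60/143.60 = 9.47%.
After the first change, unemployed and labor force both rise by 3.78 → E = 130.00, U = 17.38, labor force = 147.38 million.
After the second change, unemployed and labor force both fall by 7.38 → E = 130.00, U = 10.00, labor force = 140.00 million.
New unemployment rate = 10.00 / 140.00 = 7.14%.
Change = 7.14% − 9.47% = −2.33 percentage points.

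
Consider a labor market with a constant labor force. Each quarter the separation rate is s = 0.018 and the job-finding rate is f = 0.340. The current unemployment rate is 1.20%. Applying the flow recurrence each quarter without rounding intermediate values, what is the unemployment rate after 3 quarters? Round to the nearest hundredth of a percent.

Unemployment rate after three quarters ≈ 4.02%.

With a fixed labor force, u_{t+1} = u_t + s·(1−u_t) − f·u_t = u_t·(1−s−f) + s.
Here 1−s−f = 0.642 and s = 0.018.
u_1 = 0.012000 × 0.642 + 0.018 = 0.025704.
u_2 = 0.025704 × 0.642 + 0.018 = 0.034502.
u_3 = 0.034502 × 0.642 + 0.018 = 0.040150.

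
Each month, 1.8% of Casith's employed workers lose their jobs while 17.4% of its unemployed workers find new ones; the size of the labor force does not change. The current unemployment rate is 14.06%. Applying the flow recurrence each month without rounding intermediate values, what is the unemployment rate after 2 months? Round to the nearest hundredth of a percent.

Unemployment rate after two months ≈ 12.43%.

With a fixed labor force, u_{t+1} = u_t + s·(1−u_t) − f·u_t = u_t·(1−s−f) + s.
Here 1−s−f = 0.808 and s = 0.018.
u_1 = 0.140600 × 0.808 + 0.018 = 0.131605.
u_2 = 0.131605 × 0.808 + 0.018 = 0.124337.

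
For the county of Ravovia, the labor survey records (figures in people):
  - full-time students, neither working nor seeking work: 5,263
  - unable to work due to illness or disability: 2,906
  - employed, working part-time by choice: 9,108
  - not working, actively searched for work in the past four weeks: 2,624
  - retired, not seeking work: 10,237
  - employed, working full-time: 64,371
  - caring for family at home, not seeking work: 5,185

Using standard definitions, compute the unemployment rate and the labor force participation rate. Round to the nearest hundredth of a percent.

Employed = 9,108 + 64,371 = 73,479.
Unemployed = 2,624.
Labor force = 73,479 + 2,624 = 76,103.
Not in labor force = 5,263 + 2,906 + 10,237 + 5,185 = 23,591 (those not working and not actively searching are outside the labor force).
Civilian working-age population = 76,103 + 23,591 = 99,694.
Unemployment rate = 2,624 / 76,103 = 3.45%.
Labor force participation rate = 76,103 / 99,694 = 76.34%.

Unemployment rate ≈ 3.45%; labor force participation rate ≈ 76.34%.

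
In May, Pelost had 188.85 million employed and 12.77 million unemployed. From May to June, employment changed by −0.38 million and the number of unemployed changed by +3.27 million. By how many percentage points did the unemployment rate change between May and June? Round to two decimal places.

The unemployment rate changed by +1.51 percentage points.

May: labor force = 188.85 + 12.77 = 201.62; u = 12.77/201.62 = 6.33%.
June: labor force = 188.47 + 16.04 = 204.51; u = 16.04/204.51 = 7.84%.
Change = 7.84% − 6.33% = +1.51 pp.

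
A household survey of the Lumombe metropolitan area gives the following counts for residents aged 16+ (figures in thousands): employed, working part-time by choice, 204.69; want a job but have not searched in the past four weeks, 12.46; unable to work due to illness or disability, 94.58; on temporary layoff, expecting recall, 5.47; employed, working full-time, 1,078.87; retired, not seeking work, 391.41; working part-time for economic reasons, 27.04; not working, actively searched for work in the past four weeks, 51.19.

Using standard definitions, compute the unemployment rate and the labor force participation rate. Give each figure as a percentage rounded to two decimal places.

Employed = 204.69 + 1,078.87 + 27.04 = 1,310.60 thousand (anyone who worked, including part-time for economic reasons, counts as employed).
Unemployed = 5.47 + 51.19 = 56.66 thousand (jobless and actively searching, or on temporary layoff).
Labor force = 1,310.60 + 56.66 = 1,367.26 thousand.
Not in labor force = 12.46 + 94.58 + 391.41 = 498.45 thousand (those not working and not actively searching are outside the labor force — including those who want a job but have given up searching).
Civilian working-age population = 1,367.26 + 498.45 = 1,865.71 thousand.
Unemployment rate = 56.66 / 1,367.26 = 4.14%.
Labor force participation rate = 1,367.26 / 1,865.71 = 73.28%.

Unemployment rate ≈ 4.14%; labor force participation rate ≈ 73.28%.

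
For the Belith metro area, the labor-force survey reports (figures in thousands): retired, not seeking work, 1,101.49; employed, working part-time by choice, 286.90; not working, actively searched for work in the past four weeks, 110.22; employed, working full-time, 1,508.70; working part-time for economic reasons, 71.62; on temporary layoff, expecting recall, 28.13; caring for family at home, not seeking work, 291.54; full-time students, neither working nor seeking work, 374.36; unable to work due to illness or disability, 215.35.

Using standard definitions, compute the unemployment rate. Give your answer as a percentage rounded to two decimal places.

Employed = 286.90 + 1,508.70 + 71.62 = 1,867.22 thousand (anyone who worked, including part-time for economic reasons, counts as employed).
Unemployed = 110.22 + 28.13 = 138.35 thousand (jobless and actively searching, or on temporary layoff).
Labor force = 1,867.22 + 138.35 = 2,005.57 thousand.
Unemployment rate = 138.35 / 2,005.57 = 6.90%.

Unemployment rate ≈ 6.90%.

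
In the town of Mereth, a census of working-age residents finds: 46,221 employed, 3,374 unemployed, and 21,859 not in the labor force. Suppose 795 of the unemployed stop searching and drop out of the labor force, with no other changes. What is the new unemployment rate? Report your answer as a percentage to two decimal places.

Initially, labor force = 46,221 + 3,374 = 49,595, so u = 3,374/49,595 = 6.80%.
After the change, unemployed and labor force both fall by 795 → E = 46,221, U = 2,579, labor force = 48,800.
New unemployment rate = 2,579 / 48,800 = 5.28%.

New unemployment rate ≈ 5.28%.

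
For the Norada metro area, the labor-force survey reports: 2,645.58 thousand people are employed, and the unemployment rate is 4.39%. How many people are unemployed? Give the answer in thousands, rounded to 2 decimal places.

About 121.47 thousand are unemployed.

Let U be the number unemployed. The labor force is E + U, and U/(E+U) = 0.0439.
So U = 0.0439 × 2,645.58 / (1 − 0.0439) = 116.1410 / 0.9561 ≈ 121.47 thousand.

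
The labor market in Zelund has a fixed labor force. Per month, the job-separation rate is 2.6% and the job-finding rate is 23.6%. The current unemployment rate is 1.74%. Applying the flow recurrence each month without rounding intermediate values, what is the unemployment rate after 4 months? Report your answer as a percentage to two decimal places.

Unemployment rate after four months ≈ 7.50%.

With a fixed labor force, u_{t+1} = u_t + s·(1−u_t) − f·u_t = u_t·(1−s−f) + s.
Here 1−s−f = 0.738 and s = 0.026.
u_1 = 0.017400 × 0.738 + 0.026 = 0.038841.
u_2 = 0.038841 × 0.738 + 0.026 = 0.054665.
u_3 = 0.054665 × 0.738 + 0.026 = 0.066343.
u_4 = 0.066343 × 0.738 + 0.026 = 0.074961.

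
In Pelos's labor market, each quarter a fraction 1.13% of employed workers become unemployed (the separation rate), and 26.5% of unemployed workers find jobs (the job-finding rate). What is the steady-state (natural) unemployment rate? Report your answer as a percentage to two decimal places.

At steady state the flows balance: s·E = f·U, so U/(E+U) = s/(s+f).
u* = 1.13 / (1.13 + 26.5) = 1.13 / 27.63 = 4.09%.

Steady-state unemployment rate ≈ 4.09%.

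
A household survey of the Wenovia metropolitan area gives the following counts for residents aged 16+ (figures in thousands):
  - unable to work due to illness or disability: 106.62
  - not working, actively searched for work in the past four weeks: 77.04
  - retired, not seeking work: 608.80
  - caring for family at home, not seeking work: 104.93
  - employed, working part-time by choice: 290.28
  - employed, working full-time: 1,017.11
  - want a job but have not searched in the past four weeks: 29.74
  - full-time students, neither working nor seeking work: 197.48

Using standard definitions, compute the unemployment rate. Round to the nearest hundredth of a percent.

Unemployment rate ≈ 5.56%.

Employed = 290.28 + 1,017.11 = 1,307.39 thousand.
Unemployed = 77.04 thousand.
Labor force = 1,307.39 + 77.04 = 1,384.43 thousand.
Unemployment rate = 77.04 / 1,384.43 = 5.56%.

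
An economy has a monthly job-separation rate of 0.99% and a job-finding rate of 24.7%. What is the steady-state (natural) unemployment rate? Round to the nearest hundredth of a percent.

At steady state the flows balance: s·E = f·U, so U/(E+U) = s/(s+f).
u* = 0.99 / (0.99 + 24.7) = 0.99 / 25.69 = 3.85%.

Steady-state unemployment rate ≈ 3.85%.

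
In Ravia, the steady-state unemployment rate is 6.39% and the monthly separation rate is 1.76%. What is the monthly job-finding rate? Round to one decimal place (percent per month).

From u* = s/(s+f): f = s·(1−u)/u.
f = 1.76 × (1 − 0.0639) / 0.0639 = 1.6475 / 0.0639 ≈ 25.8% per month.

Job-finding rate ≈ 25.8% per month.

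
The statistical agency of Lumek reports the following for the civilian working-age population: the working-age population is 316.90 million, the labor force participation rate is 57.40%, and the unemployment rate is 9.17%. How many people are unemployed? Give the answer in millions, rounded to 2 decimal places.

About 16.68 million are unemployed.

Labor force = 0.5740 × 316.90 = 181.90 million.
Unemployed = 0.0917 × 181.90 ≈ 16.68 million.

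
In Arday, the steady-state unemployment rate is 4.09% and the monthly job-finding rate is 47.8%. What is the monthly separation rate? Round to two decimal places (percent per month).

From u* = s/(s+f): s = u·f/(1−u).
s = 0.0409 × 47.8 / (1 − 0.0409) = 1.9550 / 0.9591 ≈ 2.04% per month.

Separation rate ≈ 2.04% per month.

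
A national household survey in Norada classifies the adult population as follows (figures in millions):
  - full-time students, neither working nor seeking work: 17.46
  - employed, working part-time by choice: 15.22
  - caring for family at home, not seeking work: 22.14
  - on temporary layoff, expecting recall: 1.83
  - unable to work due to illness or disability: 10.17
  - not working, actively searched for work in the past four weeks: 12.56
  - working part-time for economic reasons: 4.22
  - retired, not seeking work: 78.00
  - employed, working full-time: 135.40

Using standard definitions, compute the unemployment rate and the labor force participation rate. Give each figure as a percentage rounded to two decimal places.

Employed = 15.22 + 4.22 + 135.40 = 154.84 million (anyone who worked, including part-time for economic reasons, counts as employed).
Unemployed = 1.83 + 12.56 = 14.39 million (jobless and actively searching, or on temporary layoff).
Labor force = 154.84 + 14.39 = 169.23 million.
Not in labor force = 17.46 + 22.14 + 10.17 + 78.00 = 127.77 million (those not working and not actively searching are outside the labor force).
Civilian working-age population = 169.23 + 127.77 = 297.00 million.
Unemployment rate = 14.39 / 169.23 = 8.50%.
Labor force participation rate = 169.23 / 297.00 = 56.98%.

Unemployment rate ≈ 8.50%; labor force participation rate ≈ 56.98%.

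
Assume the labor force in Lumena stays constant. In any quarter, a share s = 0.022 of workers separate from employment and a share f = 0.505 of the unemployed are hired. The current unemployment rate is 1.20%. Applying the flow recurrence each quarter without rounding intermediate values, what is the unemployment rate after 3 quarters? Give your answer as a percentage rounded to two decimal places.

With a fixed labor force, u_{t+1} = u_t + s·(1−u_t) − f·u_t = u_t·(1−s−f) + s.
Here 1−s−f = 0.473 and s = 0.022.
u_1 = 0.012000 × 0.473 + 0.022 = 0.027676.
u_2 = 0.027676 × 0.473 + 0.022 = 0.035091.
u_3 = 0.035091 × 0.473 + 0.022 = 0.038598.

Unemployment rate after three quarters ≈ 3.86%.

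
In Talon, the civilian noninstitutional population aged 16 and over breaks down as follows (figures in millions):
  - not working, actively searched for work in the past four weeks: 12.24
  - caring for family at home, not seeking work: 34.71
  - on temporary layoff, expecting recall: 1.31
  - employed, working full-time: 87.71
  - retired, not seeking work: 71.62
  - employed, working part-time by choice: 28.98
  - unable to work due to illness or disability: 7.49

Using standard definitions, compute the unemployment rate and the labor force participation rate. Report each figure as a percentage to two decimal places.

Employed = 87.71 + 28.98 = 116.69 million.
Unemployed = 12.24 + 1.31 = 13.55 million (jobless and actively searching, or on temporary layoff).
Labor force = 116.69 + 13.55 = 130.24 million.
Not in labor force = 34.71 + 71.62 + 7.49 = 113.82 million (those not working and not actively searching are outside the labor force).
Civilian working-age population = 130.24 + 113.82 = 244.06 million.
Unemployment rate = 13.55 / 130.24 = 10.40%.
Labor force participation rate = 130.24 / 244.06 = 53.36%.

Unemployment rate ≈ 10.40%; labor force participation rate ≈ 53.36%.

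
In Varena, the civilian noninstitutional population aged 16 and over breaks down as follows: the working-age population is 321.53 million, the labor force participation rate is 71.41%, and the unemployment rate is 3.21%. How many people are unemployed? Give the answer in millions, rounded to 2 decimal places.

Labor force = 0.7141 × 321.53 = 229.60 million.
Unemployed = 0.0321 × 229.60 ≈ 7.37 million.

About 7.37 million are unemployed.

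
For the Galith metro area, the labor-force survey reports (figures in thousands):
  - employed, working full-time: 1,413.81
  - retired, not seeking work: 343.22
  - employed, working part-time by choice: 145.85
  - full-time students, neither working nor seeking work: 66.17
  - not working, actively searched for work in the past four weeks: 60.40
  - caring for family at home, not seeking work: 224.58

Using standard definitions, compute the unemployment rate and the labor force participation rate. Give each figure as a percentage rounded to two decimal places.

Unemployment rate ≈ 3.73%; labor force participation rate ≈ 71.87%.

Employed = 1,413.81 + 145.85 = 1,559.66 thousand.
Unemployed = 60.40 thousand.
Labor force = 1,559.66 + 60.40 = 1,620.06 thousand.
Not in labor force = 343.22 + 66.17 + 224.58 = 633.97 thousand (those not working and not actively searching are outside the labor force).
Civilian working-age population = 1,620.06 + 633.97 = 2,254.03 thousand.
Unemployment rate = 60.40 / 1,620.06 = 3.73%.
Labor force participation rate = 1,620.06 / 2,254.03 = 71.87%.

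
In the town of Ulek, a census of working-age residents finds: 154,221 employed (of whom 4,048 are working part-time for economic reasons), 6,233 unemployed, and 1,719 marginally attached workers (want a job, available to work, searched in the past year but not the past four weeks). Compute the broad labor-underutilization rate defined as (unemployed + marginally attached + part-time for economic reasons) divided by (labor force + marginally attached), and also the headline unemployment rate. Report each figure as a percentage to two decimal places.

Labor force = 154,221 + 6,233 = 160,454.
Numerator = 6,233 + 1,719 + 4,048 = 12,000.
Denominator = 160,454 + 1,719 = 162,173.
Broad rate = 12,000 / 162,173 = 7.40%.
Headline unemployment rate = 6,233 / 160,454 = 3.88%.

Broad underutilization rate ≈ 7.40%; headline unemployment rate ≈ 3.88%.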